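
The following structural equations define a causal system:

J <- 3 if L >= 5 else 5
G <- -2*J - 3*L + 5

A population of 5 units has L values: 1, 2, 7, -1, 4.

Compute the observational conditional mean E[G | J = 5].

-9.5

Conditioning on J=5 selects the 4 unit(s) with L ∈ {1, 2, -1, 4}. Their G values: -8, -11, -2, -17. Mean = -9.5.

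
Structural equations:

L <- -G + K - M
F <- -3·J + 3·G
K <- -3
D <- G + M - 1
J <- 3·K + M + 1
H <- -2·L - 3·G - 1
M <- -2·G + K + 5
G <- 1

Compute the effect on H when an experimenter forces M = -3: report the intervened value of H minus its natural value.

The intervention breaks the incoming arrows to M: M <- -2·G + K + 5 no longer applies, and M = -3.
L = -G + K - M  [with G=1, K=-3, M=-3]  = -1
H = -2·L - 3·G - 1  [with L=-1, G=1]  = -2
Without intervention: M = -2·G + K + 5  [with G=1, K=-3]  = 0; L = -G + K - M  [with G=1, K=-3, M=0]  = -4; H = -2·L - 3·G - 1  [with L=-4, G=1]  = 4.
Change = -2 − 4 = -6.

-6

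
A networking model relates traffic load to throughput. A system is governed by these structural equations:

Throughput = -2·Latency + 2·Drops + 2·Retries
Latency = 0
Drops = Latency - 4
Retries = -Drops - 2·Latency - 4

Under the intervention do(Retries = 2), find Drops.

-4

Under do(Retries=2), the mechanism Retries = -Drops - 2·Latency - 4 is discarded; Retries is fixed at 2.
Since Drops is not a descendant of the intervened variable, it is unaffected.
Drops = Latency - 4  [with Latency=0]  = -4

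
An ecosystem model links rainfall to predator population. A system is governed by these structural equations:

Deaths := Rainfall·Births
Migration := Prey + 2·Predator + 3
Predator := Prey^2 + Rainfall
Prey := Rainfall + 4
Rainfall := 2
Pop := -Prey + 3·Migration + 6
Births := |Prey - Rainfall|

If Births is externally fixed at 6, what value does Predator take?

Under do(Births=6), the mechanism Births := |Prey - Rainfall| is discarded; Births is fixed at 6.
Since Predator is not a descendant of the intervened variable, it is unaffected.
Prey = Rainfall + 4  [with Rainfall=2]  = 6
Predator = Prey^2 + Rainfall  [with Prey=6, Rainfall=2]  = 38

38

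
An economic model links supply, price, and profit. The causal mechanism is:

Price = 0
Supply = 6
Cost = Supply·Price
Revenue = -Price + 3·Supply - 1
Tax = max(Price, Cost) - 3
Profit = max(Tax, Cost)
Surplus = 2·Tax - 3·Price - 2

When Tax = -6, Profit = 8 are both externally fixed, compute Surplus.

Under do(Tax = -6, Profit = 8), each intervened variable's structural equation is replaced by its fixed value.
Surplus = 2·Tax - 3·Price - 2  [with Tax=-6, Price=0]  = -14

-14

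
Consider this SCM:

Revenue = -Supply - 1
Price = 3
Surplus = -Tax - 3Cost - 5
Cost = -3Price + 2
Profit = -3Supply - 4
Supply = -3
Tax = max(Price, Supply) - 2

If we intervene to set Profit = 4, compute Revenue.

do(Profit=4) replaces the equation Profit = -3Supply - 4 with the constant Profit = 4.
No directed path runs from Profit to Revenue, so Revenue keeps its natural value.
Revenue = -Supply - 1  [with Supply=-3]  = 2

2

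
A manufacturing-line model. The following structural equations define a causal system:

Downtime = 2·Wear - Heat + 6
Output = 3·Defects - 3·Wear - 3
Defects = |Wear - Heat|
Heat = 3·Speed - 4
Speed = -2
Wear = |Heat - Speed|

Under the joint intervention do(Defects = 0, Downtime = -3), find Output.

Setting Defects = 0, Downtime = -3 by intervention discards those variables' equations.
Heat = 3·Speed - 4  [with Speed=-2]  = -10
Wear = |Heat - Speed|  [with Heat=-10, Speed=-2]  = 8
Output = 3·Defects - 3·Wear - 3  [with Defects=0, Wear=8]  = -27

-27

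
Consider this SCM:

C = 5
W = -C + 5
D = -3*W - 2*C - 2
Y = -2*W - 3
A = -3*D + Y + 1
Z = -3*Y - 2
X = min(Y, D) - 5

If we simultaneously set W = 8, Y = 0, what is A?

Setting W = 8, Y = 0 by intervention discards those variables' equations.
D = -3*W - 2*C - 2  [with W=8, C=5]  = -36
A = -3*D + Y + 1  [with D=-36, Y=0]  = 109

109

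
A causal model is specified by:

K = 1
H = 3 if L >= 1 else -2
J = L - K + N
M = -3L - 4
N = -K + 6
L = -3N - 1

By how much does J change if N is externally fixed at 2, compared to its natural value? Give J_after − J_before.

Under do(N=2), the mechanism N = -K + 6 is discarded; N is fixed at 2.
L = -3N - 1  [with N=2]  = -7
J = L - K + N  [with L=-7, K=1, N=2]  = -6
Without intervention: N = -K + 6  [with K=1]  = 5; L = -3N - 1  [with N=5]  = -16; J = L - K + N  [with L=-16, K=1, N=5]  = -12.
Change = -6 − (-12) = 6.

6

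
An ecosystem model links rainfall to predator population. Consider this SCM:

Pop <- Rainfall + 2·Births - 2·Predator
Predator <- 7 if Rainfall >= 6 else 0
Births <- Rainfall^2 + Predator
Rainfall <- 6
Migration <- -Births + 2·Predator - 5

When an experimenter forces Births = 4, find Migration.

The intervention breaks the incoming arrows to Births: Births <- Rainfall^2 + Predator no longer applies, and Births = 4.
Predator = 7 if Rainfall >= 6 else 0  [with Rainfall=6]  = 7
Migration = -Births + 2·Predator - 5  [with Births=4, Predator=7]  = 5

5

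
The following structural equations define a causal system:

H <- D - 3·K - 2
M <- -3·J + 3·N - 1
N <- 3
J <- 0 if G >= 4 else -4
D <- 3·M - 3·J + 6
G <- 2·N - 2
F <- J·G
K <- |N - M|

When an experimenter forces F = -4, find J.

Under do(F=-4), the mechanism F <- J·G is discarded; F is fixed at -4.
Since J is not a descendant of the intervened variable, it is unaffected.
G = 2·N - 2  [with N=3]  = 4
J = 0 if G >= 4 else -4  [with G=4]  = 0

0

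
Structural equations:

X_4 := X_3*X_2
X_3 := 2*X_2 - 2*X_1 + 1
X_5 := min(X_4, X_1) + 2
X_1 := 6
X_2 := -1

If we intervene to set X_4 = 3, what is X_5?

5

Intervening sets X_4 = 3 and removes its equation (X_4 := X_3*X_2).
X_5 = min(X_4, X_1) + 2  [with X_4=3, X_1=6]  = 5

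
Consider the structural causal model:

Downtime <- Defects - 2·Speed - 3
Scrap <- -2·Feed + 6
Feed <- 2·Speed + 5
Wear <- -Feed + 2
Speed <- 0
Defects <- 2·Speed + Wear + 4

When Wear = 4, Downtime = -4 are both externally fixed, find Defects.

Setting Wear = 4, Downtime = -4 by intervention discards those variables' equations.
Defects = 2·Speed + Wear + 4  [with Speed=0, Wear=4]  = 8

8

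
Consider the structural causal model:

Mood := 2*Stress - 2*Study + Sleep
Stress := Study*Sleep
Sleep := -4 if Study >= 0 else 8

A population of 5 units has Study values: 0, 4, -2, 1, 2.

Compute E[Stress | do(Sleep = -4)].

The intervention sets Sleep=-4 in all 5 units regardless of Study. Recomputing Stress per unit gives 0, -16, 8, -4, -8; average -4.

-4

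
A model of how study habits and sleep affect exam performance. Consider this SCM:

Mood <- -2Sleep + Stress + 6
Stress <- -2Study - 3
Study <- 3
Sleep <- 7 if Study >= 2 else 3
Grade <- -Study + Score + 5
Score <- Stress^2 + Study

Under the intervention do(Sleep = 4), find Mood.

do(Sleep=4) replaces the equation Sleep <- 7 if Study >= 2 else 3 with the constant Sleep = 4.
Stress = -2Study - 3  [with Study=3]  = -9
Mood = -2Sleep + Stress + 6  [with Sleep=4, Stress=-9]  = -11

-11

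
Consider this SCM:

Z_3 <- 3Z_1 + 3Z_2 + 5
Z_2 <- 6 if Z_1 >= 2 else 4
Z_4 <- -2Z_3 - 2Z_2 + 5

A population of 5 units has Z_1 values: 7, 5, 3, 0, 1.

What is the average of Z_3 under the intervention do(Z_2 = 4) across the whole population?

The intervention sets Z_2=4 in all 5 units regardless of Z_1. Recomputing Z_3 per unit gives 38, 32, 26, 17, 20; average 26.6.

26.6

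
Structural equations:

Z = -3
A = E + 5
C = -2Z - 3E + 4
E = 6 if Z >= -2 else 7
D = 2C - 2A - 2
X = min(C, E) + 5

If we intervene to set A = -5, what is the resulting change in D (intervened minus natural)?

The intervention breaks the incoming arrows to A: A = E + 5 no longer applies, and A = -5.
E = 6 if Z >= -2 else 7  [with Z=-3]  = 7
C = -2Z - 3E + 4  [with Z=-3, E=7]  = -11
D = 2C - 2A - 2  [with C=-11, A=-5]  = -14
Without intervention: E = 6 if Z >= -2 else 7  [with Z=-3]  = 7; C = -2Z - 3E + 4  [with Z=-3, E=7]  = -11; A = E + 5  [with E=7]  = 12; D = 2C - 2A - 2  [with C=-11, A=12]  = -48.
Change = -14 − (-48) = 34.

34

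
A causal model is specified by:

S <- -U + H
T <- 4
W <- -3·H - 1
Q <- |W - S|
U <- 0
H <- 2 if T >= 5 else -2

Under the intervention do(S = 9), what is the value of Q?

The intervention breaks the incoming arrows to S: S <- -U + H no longer applies, and S = 9.
H = 2 if T >= 5 else -2  [with T=4]  = -2
W = -3·H - 1  [with H=-2]  = 5
Q = |W - S|  [with W=5, S=9]  = 4

4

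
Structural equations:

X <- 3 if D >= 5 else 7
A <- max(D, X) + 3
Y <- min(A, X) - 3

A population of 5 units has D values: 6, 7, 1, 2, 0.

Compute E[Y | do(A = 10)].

do(A=10) breaks A's dependence on D. With A=10 fixed, Y across the units is 0, 0, 4, 4, 4, mean 2.4.

2.4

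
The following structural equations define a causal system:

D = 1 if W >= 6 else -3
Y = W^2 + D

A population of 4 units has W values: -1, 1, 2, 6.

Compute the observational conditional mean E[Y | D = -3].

-1

Conditioning on D=-3 selects the 3 unit(s) with W ∈ {-1, 1, 2}. Their Y values: -2, -2, 1. Mean = -1.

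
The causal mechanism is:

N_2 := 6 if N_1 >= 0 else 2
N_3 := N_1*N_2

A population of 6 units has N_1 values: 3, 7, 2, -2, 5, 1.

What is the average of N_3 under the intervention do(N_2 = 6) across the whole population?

Under do(N_2=6), N_2's equation is replaced by N_2=6 for every unit. Per-unit N_3: 18, 42, 12, -12, 30, 6. Mean = 16.

16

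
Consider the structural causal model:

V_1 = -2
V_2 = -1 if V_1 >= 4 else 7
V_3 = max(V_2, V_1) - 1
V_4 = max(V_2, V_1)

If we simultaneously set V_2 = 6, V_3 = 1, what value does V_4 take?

6

Setting V_2 = 6, V_3 = 1 by intervention discards those variables' equations.
V_4 = max(V_2, V_1)  [with V_2=6, V_1=-2]  = 6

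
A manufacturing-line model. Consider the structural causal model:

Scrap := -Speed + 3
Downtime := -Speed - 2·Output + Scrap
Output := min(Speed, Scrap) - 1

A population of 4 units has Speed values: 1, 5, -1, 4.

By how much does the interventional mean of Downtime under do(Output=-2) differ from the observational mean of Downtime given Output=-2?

The intervention sets Output=-2 in all 4 units regardless of Speed. Recomputing Downtime per unit gives 5, -3, 9, -1; average 2.5.
Conditioning on Output=-2 selects the 2 unit(s) with Speed ∈ {-1, 4}. Their Downtime values: 9, -1. Mean = 4.
Difference = 2.5 − 4 = -1.5.

-1.5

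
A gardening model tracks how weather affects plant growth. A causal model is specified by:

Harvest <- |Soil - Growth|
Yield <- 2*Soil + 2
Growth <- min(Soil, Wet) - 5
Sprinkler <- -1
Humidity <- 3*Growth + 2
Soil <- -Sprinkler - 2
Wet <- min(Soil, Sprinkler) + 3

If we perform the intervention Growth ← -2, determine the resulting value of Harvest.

1

The intervention breaks the incoming arrows to Growth: Growth <- min(Soil, Wet) - 5 no longer applies, and Growth = -2.
Soil = -Sprinkler - 2  [with Sprinkler=-1]  = -1
Harvest = |Soil - Growth|  [with Soil=-1, Growth=-2]  = 1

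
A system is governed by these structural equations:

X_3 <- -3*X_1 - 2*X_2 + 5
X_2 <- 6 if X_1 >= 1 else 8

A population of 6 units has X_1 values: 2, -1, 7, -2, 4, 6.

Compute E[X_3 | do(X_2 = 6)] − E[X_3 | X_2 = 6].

Every unit gets X_2=6 under the intervention. X_3 values become -13, -4, -28, -1, -19, -25; E[X_3|do(X_2=6)] = -15.
Conditioning on X_2=6 selects the 4 unit(s) with X_1 ∈ {2, 7, 4, 6}. Their X_3 values: -13, -28, -19, -25. Mean = -21.25.
Difference = -15 − (-21.25) = 6.25.

6.25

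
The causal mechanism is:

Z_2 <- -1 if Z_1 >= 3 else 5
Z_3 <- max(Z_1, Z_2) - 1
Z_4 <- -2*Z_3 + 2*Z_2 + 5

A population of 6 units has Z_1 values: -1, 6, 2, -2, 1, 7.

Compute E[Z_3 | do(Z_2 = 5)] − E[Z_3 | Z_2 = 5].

0.5

The intervention sets Z_2=5 in all 6 units regardless of Z_1. Recomputing Z_3 per unit gives 4, 5, 4, 4, 4, 6; average 4.5.
E[Z_3|Z_2=5] averages over only the 4 units with Z_2=5 (Z_1 = -1, 2, -2, 1): Z_3 = 4, 4, 4, 4, mean 4.
Difference = 4.5 − 4 = 0.5.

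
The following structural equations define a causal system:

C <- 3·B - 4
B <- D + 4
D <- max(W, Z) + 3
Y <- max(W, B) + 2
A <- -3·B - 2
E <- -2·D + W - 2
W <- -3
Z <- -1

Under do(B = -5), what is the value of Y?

-1

Intervening sets B = -5 and removes its equation (B <- D + 4).
Y = max(W, B) + 2  [with W=-3, B=-5]  = -1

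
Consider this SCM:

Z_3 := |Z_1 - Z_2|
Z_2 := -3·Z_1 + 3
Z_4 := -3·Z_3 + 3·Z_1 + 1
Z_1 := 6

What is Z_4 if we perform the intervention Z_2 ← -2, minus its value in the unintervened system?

Under do(Z_2=-2), the mechanism Z_2 := -3·Z_1 + 3 is discarded; Z_2 is fixed at -2.
Z_3 = |Z_1 - Z_2|  [with Z_1=6, Z_2=-2]  = 8
Z_4 = -3·Z_3 + 3·Z_1 + 1  [with Z_3=8, Z_1=6]  = -5
Without intervention: Z_2 = -3·Z_1 + 3  [with Z_1=6]  = -15; Z_3 = |Z_1 - Z_2|  [with Z_1=6, Z_2=-15]  = 21; Z_4 = -3·Z_3 + 3·Z_1 + 1  [with Z_3=21, Z_1=6]  = -44.
Change = -5 − (-44) = 39.

39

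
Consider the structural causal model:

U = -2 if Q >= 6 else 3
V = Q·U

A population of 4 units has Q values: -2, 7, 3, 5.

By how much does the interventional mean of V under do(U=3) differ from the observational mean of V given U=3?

3.75

Every unit gets U=3 under the intervention. V values become -6, 21, 9, 15; E[V|do(U=3)] = 9.75.
Conditioning on U=3 selects the 3 unit(s) with Q ∈ {-2, 3, 5}. Their V values: -6, 9, 15. Mean = 6.
Difference = 9.75 − 6 = 3.75.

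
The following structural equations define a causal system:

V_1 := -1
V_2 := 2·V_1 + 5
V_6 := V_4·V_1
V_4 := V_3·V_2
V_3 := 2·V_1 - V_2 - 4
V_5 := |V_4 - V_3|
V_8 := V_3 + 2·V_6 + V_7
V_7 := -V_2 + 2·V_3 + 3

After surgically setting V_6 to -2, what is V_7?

-18

Intervening sets V_6 = -2 and removes its equation (V_6 := V_4·V_1).
No directed path runs from V_6 to V_7, so V_7 keeps its natural value.
V_2 = 2·V_1 + 5  [with V_1=-1]  = 3
V_3 = 2·V_1 - V_2 - 4  [with V_1=-1, V_2=3]  = -9
V_7 = -V_2 + 2·V_3 + 3  [with V_2=3, V_3=-9]  = -18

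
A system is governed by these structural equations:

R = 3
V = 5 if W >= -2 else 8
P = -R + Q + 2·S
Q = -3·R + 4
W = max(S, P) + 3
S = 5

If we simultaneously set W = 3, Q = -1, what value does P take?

6

Under do(W = 3, Q = -1), each intervened variable's structural equation is replaced by its fixed value.
P = -R + Q + 2·S  [with R=3, Q=-1, S=5]  = 6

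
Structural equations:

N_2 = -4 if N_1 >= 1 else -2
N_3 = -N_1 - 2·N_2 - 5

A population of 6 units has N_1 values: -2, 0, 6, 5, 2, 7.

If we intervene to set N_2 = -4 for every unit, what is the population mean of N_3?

0

The intervention sets N_2=-4 in all 6 units regardless of N_1. Recomputing N_3 per unit gives 5, 3, -3, -2, 1, -4; average 0.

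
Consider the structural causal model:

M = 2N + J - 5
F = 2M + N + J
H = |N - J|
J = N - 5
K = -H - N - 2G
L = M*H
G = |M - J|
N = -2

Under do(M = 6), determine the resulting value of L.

30

The intervention breaks the incoming arrows to M: M = 2N + J - 5 no longer applies, and M = 6.
J = N - 5  [with N=-2]  = -7
H = |N - J|  [with N=-2, J=-7]  = 5
L = M*H  [with M=6, H=5]  = 30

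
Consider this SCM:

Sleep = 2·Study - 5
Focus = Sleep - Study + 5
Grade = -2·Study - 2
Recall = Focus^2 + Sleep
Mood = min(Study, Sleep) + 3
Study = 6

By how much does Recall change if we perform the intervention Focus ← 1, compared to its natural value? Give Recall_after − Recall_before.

-35

do(Focus=1) replaces the equation Focus = Sleep - Study + 5 with the constant Focus = 1.
Sleep = 2·Study - 5  [with Study=6]  = 7
Recall = Focus^2 + Sleep  [with Focus=1, Sleep=7]  = 8
Without intervention: Sleep = 2·Study - 5  [with Study=6]  = 7; Focus = Sleep - Study + 5  [with Sleep=7, Study=6]  = 6; Recall = Focus^2 + Sleep  [with Focus=6, Sleep=7]  = 43.
Change = 8 − 43 = -35.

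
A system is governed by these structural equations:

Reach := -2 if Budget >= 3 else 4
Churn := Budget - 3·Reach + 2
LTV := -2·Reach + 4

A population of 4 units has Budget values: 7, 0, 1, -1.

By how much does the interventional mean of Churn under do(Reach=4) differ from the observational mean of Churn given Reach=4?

Under do(Reach=4), Reach's equation is replaced by Reach=4 for every unit. Per-unit Churn: -3, -10, -9, -11. Mean = -8.25.
Observing Reach=4 restricts to units where Reach's equation naturally yields 4: Budget ∈ {0, 1, -1}. In that subpopulation Churn = -10, -9, -11, mean -10.
Difference = -8.25 − (-10) = 1.75.

1.75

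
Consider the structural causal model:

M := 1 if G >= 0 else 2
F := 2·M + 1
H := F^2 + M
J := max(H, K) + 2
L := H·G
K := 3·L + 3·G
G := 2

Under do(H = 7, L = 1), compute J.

Under do(H = 7, L = 1), each intervened variable's structural equation is replaced by its fixed value.
K = 3·L + 3·G  [with L=1, G=2]  = 9
J = max(H, K) + 2  [with H=7, K=9]  = 11

11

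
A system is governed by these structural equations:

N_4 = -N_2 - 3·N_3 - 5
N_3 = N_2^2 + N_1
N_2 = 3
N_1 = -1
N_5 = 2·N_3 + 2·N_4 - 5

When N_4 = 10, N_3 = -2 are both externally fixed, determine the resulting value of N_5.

11

The joint intervention fixes N_4 = 10, N_3 = -2, removing each variable's own equation.
N_5 = 2·N_3 + 2·N_4 - 5  [with N_3=-2, N_4=10]  = 11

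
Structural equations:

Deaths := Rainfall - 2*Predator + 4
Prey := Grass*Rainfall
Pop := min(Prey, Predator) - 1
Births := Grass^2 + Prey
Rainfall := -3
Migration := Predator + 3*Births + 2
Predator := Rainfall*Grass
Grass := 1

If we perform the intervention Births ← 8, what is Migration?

Under do(Births=8), the mechanism Births := Grass^2 + Prey is discarded; Births is fixed at 8.
Predator = Rainfall*Grass  [with Rainfall=-3, Grass=1]  = -3
Migration = Predator + 3*Births + 2  [with Predator=-3, Births=8]  = 23

23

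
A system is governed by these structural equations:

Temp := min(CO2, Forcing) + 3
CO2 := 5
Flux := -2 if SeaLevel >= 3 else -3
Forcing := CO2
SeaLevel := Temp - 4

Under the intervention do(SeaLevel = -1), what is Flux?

-3

Intervening sets SeaLevel = -1 and removes its equation (SeaLevel := Temp - 4).
Flux = -2 if SeaLevel >= 3 else -3  [with SeaLevel=-1]  = -3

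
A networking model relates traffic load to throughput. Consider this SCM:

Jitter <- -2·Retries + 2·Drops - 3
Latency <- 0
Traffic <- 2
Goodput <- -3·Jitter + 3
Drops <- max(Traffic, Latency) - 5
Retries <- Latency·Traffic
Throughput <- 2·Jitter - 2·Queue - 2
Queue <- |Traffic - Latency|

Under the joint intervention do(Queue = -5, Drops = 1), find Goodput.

6

The joint intervention fixes Queue = -5, Drops = 1, removing each variable's own equation.
Retries = Latency·Traffic  [with Latency=0, Traffic=2]  = 0
Jitter = -2·Retries + 2·Drops - 3  [with Retries=0, Drops=1]  = -1
Goodput = -3·Jitter + 3  [with Jitter=-1]  = 6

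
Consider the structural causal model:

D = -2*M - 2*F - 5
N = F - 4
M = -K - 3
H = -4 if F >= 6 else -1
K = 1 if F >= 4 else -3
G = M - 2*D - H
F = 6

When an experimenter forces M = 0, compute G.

38

The intervention breaks the incoming arrows to M: M = -K - 3 no longer applies, and M = 0.
D = -2*M - 2*F - 5  [with M=0, F=6]  = -17
H = -4 if F >= 6 else -1  [with F=6]  = -4
G = M - 2*D - H  [with M=0, D=-17, H=-4]  = 38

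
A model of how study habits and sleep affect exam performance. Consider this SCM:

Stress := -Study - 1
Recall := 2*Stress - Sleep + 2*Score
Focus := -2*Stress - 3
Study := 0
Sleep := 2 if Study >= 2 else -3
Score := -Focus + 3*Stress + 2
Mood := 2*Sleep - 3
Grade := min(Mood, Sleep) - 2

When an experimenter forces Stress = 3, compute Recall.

49

The intervention breaks the incoming arrows to Stress: Stress := -Study - 1 no longer applies, and Stress = 3.
Sleep = 2 if Study >= 2 else -3  [with Study=0]  = -3
Focus = -2*Stress - 3  [with Stress=3]  = -9
Score = -Focus + 3*Stress + 2  [with Focus=-9, Stress=3]  = 20
Recall = 2*Stress - Sleep + 2*Score  [with Stress=3, Sleep=-3, Score=20]  = 49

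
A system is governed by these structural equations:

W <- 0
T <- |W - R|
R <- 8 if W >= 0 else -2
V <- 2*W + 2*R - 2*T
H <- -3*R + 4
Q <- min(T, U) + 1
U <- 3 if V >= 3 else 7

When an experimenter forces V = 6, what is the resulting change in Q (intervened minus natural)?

-4

The intervention breaks the incoming arrows to V: V <- 2*W + 2*R - 2*T no longer applies, and V = 6.
R = 8 if W >= 0 else -2  [with W=0]  = 8
T = |W - R|  [with W=0, R=8]  = 8
U = 3 if V >= 3 else 7  [with V=6]  = 3
Q = min(T, U) + 1  [with T=8, U=3]  = 4
Without intervention: R = 8 if W >= 0 else -2  [with W=0]  = 8; T = |W - R|  [with W=0, R=8]  = 8; V = 2*W + 2*R - 2*T  [with W=0, R=8, T=8]  = 0; U = 3 if V >= 3 else 7  [with V=0]  = 7; Q = min(T, U) + 1  [with T=8, U=7]  = 8.
Change = 4 − 8 = -4.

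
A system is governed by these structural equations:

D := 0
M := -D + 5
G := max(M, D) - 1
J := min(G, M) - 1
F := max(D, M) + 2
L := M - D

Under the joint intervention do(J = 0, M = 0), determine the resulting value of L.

The joint intervention fixes J = 0, M = 0, removing each variable's own equation.
L = M - D  [with M=0, D=0]  = 0

0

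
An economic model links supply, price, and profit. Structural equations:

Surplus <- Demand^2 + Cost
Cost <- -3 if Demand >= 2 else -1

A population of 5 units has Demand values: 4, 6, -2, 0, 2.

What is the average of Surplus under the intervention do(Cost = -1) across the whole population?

11

Under do(Cost=-1), Cost's equation is replaced by Cost=-1 for every unit. Per-unit Surplus: 15, 35, 3, -1, 3. Mean = 11.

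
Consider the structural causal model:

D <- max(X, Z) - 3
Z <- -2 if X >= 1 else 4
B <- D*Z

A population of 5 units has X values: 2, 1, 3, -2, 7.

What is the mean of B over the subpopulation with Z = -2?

-0.5

Conditioning on Z=-2 selects the 4 unit(s) with X ∈ {2, 1, 3, 7}. Their B values: 2, 4, 0, -8. Mean = -0.5.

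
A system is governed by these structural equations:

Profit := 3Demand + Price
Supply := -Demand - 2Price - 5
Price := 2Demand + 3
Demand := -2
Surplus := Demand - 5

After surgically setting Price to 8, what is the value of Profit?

2

Under do(Price=8), the mechanism Price := 2Demand + 3 is discarded; Price is fixed at 8.
Profit = 3Demand + Price  [with Demand=-2, Price=8]  = 2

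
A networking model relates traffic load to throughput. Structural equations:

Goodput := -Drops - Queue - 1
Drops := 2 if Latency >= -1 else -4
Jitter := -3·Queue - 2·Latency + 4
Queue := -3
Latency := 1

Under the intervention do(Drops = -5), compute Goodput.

do(Drops=-5) replaces the equation Drops := 2 if Latency >= -1 else -4 with the constant Drops = -5.
Goodput = -Drops - Queue - 1  [with Drops=-5, Queue=-3]  = 7

7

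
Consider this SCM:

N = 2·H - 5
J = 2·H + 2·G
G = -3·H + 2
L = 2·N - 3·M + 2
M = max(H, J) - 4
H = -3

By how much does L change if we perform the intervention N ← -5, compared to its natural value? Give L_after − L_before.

12

The intervention breaks the incoming arrows to N: N = 2·H - 5 no longer applies, and N = -5.
G = -3·H + 2  [with H=-3]  = 11
J = 2·H + 2·G  [with H=-3, G=11]  = 16
M = max(H, J) - 4  [with H=-3, J=16]  = 12
L = 2·N - 3·M + 2  [with N=-5, M=12]  = -44
Without intervention: G = -3·H + 2  [with H=-3]  = 11; J = 2·H + 2·G  [with H=-3, G=11]  = 16; M = max(H, J) - 4  [with H=-3, J=16]  = 12; N = 2·H - 5  [with H=-3]  = -11; L = 2·N - 3·M + 2  [with N=-11, M=12]  = -56.
Change = -44 − (-56) = 12.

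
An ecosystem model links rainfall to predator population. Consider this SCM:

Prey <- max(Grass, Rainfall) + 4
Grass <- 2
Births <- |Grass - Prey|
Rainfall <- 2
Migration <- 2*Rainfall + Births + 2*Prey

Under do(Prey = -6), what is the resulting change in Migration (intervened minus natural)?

do(Prey=-6) replaces the equation Prey <- max(Grass, Rainfall) + 4 with the constant Prey = -6.
Births = |Grass - Prey|  [with Grass=2, Prey=-6]  = 8
Migration = 2*Rainfall + Births + 2*Prey  [with Rainfall=2, Births=8, Prey=-6]  = 0
Without intervention: Prey = max(Grass, Rainfall) + 4  [with Grass=2, Rainfall=2]  = 6; Births = |Grass - Prey|  [with Grass=2, Prey=6]  = 4; Migration = 2*Rainfall + Births + 2*Prey  [with Rainfall=2, Births=4, Prey=6]  = 20.
Change = 0 − 20 = -20.

-20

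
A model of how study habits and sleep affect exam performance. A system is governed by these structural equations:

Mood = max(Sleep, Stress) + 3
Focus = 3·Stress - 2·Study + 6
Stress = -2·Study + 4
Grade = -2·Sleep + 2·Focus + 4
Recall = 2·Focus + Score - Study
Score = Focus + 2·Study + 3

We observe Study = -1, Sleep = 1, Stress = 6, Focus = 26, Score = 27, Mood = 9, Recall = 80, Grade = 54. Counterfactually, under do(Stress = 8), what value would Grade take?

66

The intervention breaks the incoming arrows to Stress: Stress = -2·Study + 4 no longer applies, and Stress = 8.
Focus = 3·Stress - 2·Study + 6  [with Stress=8, Study=-1]  = 32
Grade = -2·Sleep + 2·Focus + 4  [with Sleep=1, Focus=32]  = 66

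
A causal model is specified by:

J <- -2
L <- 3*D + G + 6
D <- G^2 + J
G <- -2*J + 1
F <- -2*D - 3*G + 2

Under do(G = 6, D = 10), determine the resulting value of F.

Under do(G = 6, D = 10), each intervened variable's structural equation is replaced by its fixed value.
F = -2*D - 3*G + 2  [with D=10, G=6]  = -36

-36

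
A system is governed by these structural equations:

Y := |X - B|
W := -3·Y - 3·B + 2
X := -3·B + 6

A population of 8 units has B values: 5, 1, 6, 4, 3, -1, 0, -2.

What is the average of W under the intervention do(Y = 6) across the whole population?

-22

do(Y=6) breaks Y's dependence on B. With Y=6 fixed, W across the units is -31, -19, -34, -28, -25, -13, -16, -10, mean -22.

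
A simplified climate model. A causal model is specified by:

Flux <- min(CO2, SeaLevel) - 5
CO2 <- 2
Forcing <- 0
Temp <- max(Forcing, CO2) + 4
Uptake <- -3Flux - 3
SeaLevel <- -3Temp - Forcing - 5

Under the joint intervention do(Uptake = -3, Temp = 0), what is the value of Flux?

Under do(Uptake = -3, Temp = 0), each intervened variable's structural equation is replaced by its fixed value.
SeaLevel = -3Temp - Forcing - 5  [with Temp=0, Forcing=0]  = -5
Flux = min(CO2, SeaLevel) - 5  [with CO2=2, SeaLevel=-5]  = -10

-10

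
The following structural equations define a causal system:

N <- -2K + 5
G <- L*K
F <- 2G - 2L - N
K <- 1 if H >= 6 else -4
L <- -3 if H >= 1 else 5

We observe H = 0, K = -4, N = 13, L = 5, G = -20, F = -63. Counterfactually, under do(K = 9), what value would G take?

45

do(K=9) replaces the equation K <- 1 if H >= 6 else -4 with the constant K = 9.
L = -3 if H >= 1 else 5  [with H=0]  = 5
G = L*K  [with L=5, K=9]  = 45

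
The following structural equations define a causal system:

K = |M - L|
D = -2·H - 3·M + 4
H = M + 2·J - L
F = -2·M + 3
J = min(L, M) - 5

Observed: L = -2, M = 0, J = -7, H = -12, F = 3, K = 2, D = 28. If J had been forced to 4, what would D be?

The intervention breaks the incoming arrows to J: J = min(L, M) - 5 no longer applies, and J = 4.
H = M + 2·J - L  [with M=0, J=4, L=-2]  = 10
D = -2·H - 3·M + 4  [with H=10, M=0]  = -16

-16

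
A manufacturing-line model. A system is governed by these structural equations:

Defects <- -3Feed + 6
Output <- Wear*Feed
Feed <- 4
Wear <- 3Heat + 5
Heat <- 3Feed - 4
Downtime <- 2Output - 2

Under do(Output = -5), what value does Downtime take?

-12

The intervention breaks the incoming arrows to Output: Output <- Wear*Feed no longer applies, and Output = -5.
Downtime = 2Output - 2  [with Output=-5]  = -12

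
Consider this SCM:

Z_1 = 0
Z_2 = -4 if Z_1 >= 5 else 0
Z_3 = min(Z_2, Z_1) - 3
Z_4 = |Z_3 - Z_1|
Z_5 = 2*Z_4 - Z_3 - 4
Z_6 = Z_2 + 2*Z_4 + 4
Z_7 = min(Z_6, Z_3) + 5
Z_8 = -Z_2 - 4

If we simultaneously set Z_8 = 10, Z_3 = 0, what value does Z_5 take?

-4

The joint intervention fixes Z_8 = 10, Z_3 = 0, removing each variable's own equation.
Z_4 = |Z_3 - Z_1|  [with Z_3=0, Z_1=0]  = 0
Z_5 = 2*Z_4 - Z_3 - 4  [with Z_4=0, Z_3=0]  = -4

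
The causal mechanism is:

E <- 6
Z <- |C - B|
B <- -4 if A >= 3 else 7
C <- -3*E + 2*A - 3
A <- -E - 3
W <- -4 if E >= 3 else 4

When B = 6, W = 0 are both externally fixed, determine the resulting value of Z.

45

Setting B = 6, W = 0 by intervention discards those variables' equations.
A = -E - 3  [with E=6]  = -9
C = -3*E + 2*A - 3  [with E=6, A=-9]  = -39
Z = |C - B|  [with C=-39, B=6]  = 45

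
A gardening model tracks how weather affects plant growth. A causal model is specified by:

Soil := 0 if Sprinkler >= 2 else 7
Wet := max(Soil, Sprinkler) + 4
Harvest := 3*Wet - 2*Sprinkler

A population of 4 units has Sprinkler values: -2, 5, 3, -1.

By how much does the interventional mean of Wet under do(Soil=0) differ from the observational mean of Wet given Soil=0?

-2

Under do(Soil=0), Soil's equation is replaced by Soil=0 for every unit. Per-unit Wet: 4, 9, 7, 4. Mean = 6.
E[Wet|Soil=0] averages over only the 2 units with Soil=0 (Sprinkler = 5, 3): Wet = 9, 7, mean 8.
Difference = 6 − 8 = -2.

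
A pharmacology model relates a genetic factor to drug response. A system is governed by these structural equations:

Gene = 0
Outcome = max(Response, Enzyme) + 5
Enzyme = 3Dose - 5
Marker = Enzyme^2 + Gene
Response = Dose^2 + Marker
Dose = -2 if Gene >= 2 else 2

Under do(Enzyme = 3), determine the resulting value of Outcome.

18

The intervention breaks the incoming arrows to Enzyme: Enzyme = 3Dose - 5 no longer applies, and Enzyme = 3.
Dose = -2 if Gene >= 2 else 2  [with Gene=0]  = 2
Marker = Enzyme^2 + Gene  [with Enzyme=3, Gene=0]  = 9
Response = Dose^2 + Marker  [with Dose=2, Marker=9]  = 13
Outcome = max(Response, Enzyme) + 5  [with Response=13, Enzyme=3]  = 18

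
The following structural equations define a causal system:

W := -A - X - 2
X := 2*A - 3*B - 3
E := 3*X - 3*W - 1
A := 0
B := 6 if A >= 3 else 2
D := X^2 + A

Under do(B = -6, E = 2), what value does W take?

The joint intervention fixes B = -6, E = 2, removing each variable's own equation.
X = 2*A - 3*B - 3  [with A=0, B=-6]  = 15
W = -A - X - 2  [with A=0, X=15]  = -17

-17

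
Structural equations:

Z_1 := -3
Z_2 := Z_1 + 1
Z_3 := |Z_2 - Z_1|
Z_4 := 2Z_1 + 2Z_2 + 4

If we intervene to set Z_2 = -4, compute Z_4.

Under do(Z_2=-4), the mechanism Z_2 := Z_1 + 1 is discarded; Z_2 is fixed at -4.
Z_4 = 2Z_1 + 2Z_2 + 4  [with Z_1=-3, Z_2=-4]  = -10

-10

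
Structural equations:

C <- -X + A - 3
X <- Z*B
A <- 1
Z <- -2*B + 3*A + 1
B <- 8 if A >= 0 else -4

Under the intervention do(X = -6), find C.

Intervening sets X = -6 and removes its equation (X <- Z*B).
C = -X + A - 3  [with X=-6, A=1]  = 4

4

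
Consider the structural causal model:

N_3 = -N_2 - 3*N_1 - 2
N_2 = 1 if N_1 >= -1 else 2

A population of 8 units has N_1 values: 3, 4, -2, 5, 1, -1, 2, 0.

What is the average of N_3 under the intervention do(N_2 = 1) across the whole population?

do(N_2=1) breaks N_2's dependence on N_1. With N_2=1 fixed, N_3 across the units is -12, -15, 3, -18, -6, 0, -9, -3, mean -7.5.

-7.5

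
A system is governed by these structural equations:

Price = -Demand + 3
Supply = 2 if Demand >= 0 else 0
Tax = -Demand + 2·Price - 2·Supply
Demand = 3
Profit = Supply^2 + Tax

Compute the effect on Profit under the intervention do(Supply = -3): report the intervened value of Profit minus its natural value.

do(Supply=-3) replaces the equation Supply = 2 if Demand >= 0 else 0 with the constant Supply = -3.
Price = -Demand + 3  [with Demand=3]  = 0
Tax = -Demand + 2·Price - 2·Supply  [with Demand=3, Price=0, Supply=-3]  = 3
Profit = Supply^2 + Tax  [with Supply=-3, Tax=3]  = 12
Without intervention: Price = -Demand + 3  [with Demand=3]  = 0; Supply = 2 if Demand >= 0 else 0  [with Demand=3]  = 2; Tax = -Demand + 2·Price - 2·Supply  [with Demand=3, Price=0, Supply=2]  = -7; Profit = Supply^2 + Tax  [with Supply=2, Tax=-7]  = -3.
Change = 12 − (-3) = 15.

15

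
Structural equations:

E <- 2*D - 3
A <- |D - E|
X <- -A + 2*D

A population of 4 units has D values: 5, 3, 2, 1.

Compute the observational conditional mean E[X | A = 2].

4

Conditioning on A=2 selects the 2 unit(s) with D ∈ {5, 1}. Their X values: 8, 0. Mean = 4.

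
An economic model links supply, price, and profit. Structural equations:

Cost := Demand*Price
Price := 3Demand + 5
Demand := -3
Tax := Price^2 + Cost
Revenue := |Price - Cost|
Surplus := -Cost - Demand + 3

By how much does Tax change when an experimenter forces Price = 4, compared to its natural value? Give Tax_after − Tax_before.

-24

do(Price=4) replaces the equation Price := 3Demand + 5 with the constant Price = 4.
Cost = Demand*Price  [with Demand=-3, Price=4]  = -12
Tax = Price^2 + Cost  [with Price=4, Cost=-12]  = 4
Without intervention: Price = 3Demand + 5  [with Demand=-3]  = -4; Cost = Demand*Price  [with Demand=-3, Price=-4]  = 12; Tax = Price^2 + Cost  [with Price=-4, Cost=12]  = 28.
Change = 4 − 28 = -24.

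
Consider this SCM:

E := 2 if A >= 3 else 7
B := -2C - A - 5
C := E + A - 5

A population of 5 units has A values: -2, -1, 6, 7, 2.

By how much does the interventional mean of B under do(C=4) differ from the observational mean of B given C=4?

2.1

The intervention sets C=4 in all 5 units regardless of A. Recomputing B per unit gives -11, -12, -19, -20, -15; average -15.4.
Conditioning on C=4 selects the 2 unit(s) with A ∈ {7, 2}. Their B values: -20, -15. Mean = -17.5.
Difference = -15.4 − (-17.5) = 2.1.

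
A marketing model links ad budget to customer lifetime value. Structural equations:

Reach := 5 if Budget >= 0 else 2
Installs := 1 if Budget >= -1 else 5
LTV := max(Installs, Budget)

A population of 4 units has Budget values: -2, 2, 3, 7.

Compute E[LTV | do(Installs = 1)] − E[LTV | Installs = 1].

do(Installs=1) breaks Installs's dependence on Budget. With Installs=1 fixed, LTV across the units is 1, 2, 3, 7, mean 3.25.
Observing Installs=1 restricts to units where Installs's equation naturally yields 1: Budget ∈ {2, 3, 7}. In that subpopulation LTV = 2, 3, 7, mean 4.
Difference = 3.25 − 4 = -0.75.

-0.75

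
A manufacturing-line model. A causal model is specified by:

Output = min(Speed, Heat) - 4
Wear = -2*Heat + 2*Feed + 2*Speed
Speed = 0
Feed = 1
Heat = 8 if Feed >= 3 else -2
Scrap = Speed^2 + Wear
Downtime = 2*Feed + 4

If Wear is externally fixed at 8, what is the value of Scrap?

8

Intervening sets Wear = 8 and removes its equation (Wear = -2*Heat + 2*Feed + 2*Speed).
Scrap = Speed^2 + Wear  [with Speed=0, Wear=8]  = 8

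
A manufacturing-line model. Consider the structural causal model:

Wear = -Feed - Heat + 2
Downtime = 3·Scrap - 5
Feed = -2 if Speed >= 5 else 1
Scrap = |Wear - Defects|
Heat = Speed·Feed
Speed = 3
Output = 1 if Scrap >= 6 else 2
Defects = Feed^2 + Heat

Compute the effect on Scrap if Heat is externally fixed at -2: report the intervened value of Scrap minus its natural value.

The intervention breaks the incoming arrows to Heat: Heat = Speed·Feed no longer applies, and Heat = -2.
Feed = -2 if Speed >= 5 else 1  [with Speed=3]  = 1
Wear = -Feed - Heat + 2  [with Feed=1, Heat=-2]  = 3
Defects = Feed^2 + Heat  [with Feed=1, Heat=-2]  = -1
Scrap = |Wear - Defects|  [with Wear=3, Defects=-1]  = 4
Without intervention: Feed = -2 if Speed >= 5 else 1  [with Speed=3]  = 1; Heat = Speed·Feed  [with Speed=3, Feed=1]  = 3; Wear = -Feed - Heat + 2  [with Feed=1, Heat=3]  = -2; Defects = Feed^2 + Heat  [with Feed=1, Heat=3]  = 4; Scrap = |Wear - Defects|  [with Wear=-2, Defects=4]  = 6.
Change = 4 − 6 = -2.

-2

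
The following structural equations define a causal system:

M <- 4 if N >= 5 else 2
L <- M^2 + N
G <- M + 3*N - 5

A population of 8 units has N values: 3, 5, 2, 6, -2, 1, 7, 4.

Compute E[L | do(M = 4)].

19.25

do(M=4) breaks M's dependence on N. With M=4 fixed, L across the units is 19, 21, 18, 22, 14, 17, 23, 20, mean 19.25.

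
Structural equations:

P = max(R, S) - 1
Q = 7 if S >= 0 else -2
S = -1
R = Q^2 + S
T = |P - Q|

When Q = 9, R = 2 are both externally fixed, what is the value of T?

8

Under do(Q = 9, R = 2), each intervened variable's structural equation is replaced by its fixed value.
P = max(R, S) - 1  [with R=2, S=-1]  = 1
T = |P - Q|  [with P=1, Q=9]  = 8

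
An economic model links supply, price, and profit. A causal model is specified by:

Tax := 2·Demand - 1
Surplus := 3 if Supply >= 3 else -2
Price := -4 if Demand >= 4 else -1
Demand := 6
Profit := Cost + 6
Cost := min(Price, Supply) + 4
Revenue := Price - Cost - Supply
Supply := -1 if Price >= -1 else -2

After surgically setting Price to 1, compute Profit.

9

Under do(Price=1), the mechanism Price := -4 if Demand >= 4 else -1 is discarded; Price is fixed at 1.
Supply = -1 if Price >= -1 else -2  [with Price=1]  = -1
Cost = min(Price, Supply) + 4  [with Price=1, Supply=-1]  = 3
Profit = Cost + 6  [with Cost=3]  = 9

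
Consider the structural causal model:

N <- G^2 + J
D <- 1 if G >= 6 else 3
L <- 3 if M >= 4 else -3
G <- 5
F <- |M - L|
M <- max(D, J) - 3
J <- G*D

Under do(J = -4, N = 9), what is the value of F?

3

Under do(J = -4, N = 9), each intervened variable's structural equation is replaced by its fixed value.
D = 1 if G >= 6 else 3  [with G=5]  = 3
M = max(D, J) - 3  [with D=3, J=-4]  = 0
L = 3 if M >= 4 else -3  [with M=0]  = -3
F = |M - L|  [with M=0, L=-3]  = 3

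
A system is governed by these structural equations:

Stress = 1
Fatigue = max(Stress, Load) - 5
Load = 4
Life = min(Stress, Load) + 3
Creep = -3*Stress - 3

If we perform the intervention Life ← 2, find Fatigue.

The intervention breaks the incoming arrows to Life: Life = min(Stress, Load) + 3 no longer applies, and Life = 2.
Since Fatigue is not a descendant of the intervened variable, it is unaffected.
Fatigue = max(Stress, Load) - 5  [with Stress=1, Load=4]  = -1

-1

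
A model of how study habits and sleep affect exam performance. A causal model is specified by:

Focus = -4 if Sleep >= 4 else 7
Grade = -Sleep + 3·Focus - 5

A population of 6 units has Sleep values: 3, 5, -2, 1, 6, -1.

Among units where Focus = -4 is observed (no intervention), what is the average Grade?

-22.5

E[Grade|Focus=-4] averages over only the 2 units with Focus=-4 (Sleep = 5, 6): Grade = -22, -23, mean -22.5.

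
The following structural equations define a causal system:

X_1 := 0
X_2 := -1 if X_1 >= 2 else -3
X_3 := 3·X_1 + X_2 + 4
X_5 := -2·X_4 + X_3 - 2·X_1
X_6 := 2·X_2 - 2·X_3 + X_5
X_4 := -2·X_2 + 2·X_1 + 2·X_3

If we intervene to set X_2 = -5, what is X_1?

Under do(X_2=-5), the mechanism X_2 := -1 if X_1 >= 2 else -3 is discarded; X_2 is fixed at -5.
X_1 is not downstream of the intervention, so its value is determined by the original equations.

0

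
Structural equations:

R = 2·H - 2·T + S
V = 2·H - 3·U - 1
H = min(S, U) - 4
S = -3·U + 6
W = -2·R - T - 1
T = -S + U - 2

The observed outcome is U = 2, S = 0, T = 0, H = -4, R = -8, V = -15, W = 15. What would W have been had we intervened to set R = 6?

-13

Under do(R=6), the mechanism R = 2·H - 2·T + S is discarded; R is fixed at 6.
S = -3·U + 6  [with U=2]  = 0
T = -S + U - 2  [with S=0, U=2]  = 0
W = -2·R - T - 1  [with R=6, T=0]  = -13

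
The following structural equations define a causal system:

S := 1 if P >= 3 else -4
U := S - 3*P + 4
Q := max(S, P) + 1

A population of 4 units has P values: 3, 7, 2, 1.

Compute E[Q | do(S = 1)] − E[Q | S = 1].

The intervention sets S=1 in all 4 units regardless of P. Recomputing Q per unit gives 4, 8, 3, 2; average 4.25.
Observing S=1 restricts to units where S's equation naturally yields 1: P ∈ {3, 7}. In that subpopulation Q = 4, 8, mean 6.
Difference = 4.25 − 6 = -1.75.

-1.75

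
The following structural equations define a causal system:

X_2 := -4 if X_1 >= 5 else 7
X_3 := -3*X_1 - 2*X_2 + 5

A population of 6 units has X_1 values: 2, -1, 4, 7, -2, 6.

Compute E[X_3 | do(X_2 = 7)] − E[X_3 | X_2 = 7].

Every unit gets X_2=7 under the intervention. X_3 values become -15, -6, -21, -30, -3, -27; E[X_3|do(X_2=7)] = -17.
Conditioning on X_2=7 selects the 4 unit(s) with X_1 ∈ {2, -1, 4, -2}. Their X_3 values: -15, -6, -21, -3. Mean = -11.25.
Difference = -17 − (-11.25) = -5.75.

-5.75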